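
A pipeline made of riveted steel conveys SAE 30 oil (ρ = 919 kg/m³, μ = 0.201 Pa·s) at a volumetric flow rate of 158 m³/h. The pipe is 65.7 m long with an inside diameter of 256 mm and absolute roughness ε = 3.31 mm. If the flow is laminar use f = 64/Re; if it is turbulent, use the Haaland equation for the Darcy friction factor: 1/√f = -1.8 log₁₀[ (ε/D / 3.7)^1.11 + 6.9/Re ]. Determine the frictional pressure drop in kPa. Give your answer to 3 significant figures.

Q = 158 m³/h = 158/3600 = 0.04389 m³/s.
Cross-sectional area A = πD²/4 = π(0.256)²/4 = 0.05147 m²; mean velocity V = Q/A = 0.04389/0.05147 = 0.8527 m/s.
Reynolds number Re = ρVD/μ = 919 · 0.8527 · 0.256 / 0.201 = 998.
Re < 2300 → laminar flow, so f = 64/Re = 64/998 = 0.06413 (the turbulent correlation is not needed).
Darcy-Weisbach: ΔP = f(L/D)(ρV²/2) = 0.06413·(65.7/0.256)·(919·0.8527²/2) = 0.06413·256.6·334.1 = 5498 Pa.
ΔP = 5498 Pa = 5.50 kPa.

ΔP ≈ 5.50 kPa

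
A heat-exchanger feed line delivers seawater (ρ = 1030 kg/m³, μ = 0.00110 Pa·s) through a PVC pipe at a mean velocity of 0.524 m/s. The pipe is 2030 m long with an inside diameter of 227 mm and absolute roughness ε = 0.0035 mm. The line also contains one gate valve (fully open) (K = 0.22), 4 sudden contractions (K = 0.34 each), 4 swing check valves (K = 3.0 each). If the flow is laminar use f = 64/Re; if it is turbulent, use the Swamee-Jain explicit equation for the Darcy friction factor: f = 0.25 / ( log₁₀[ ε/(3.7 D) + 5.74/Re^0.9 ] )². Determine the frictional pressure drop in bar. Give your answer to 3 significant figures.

Reynolds number Re = ρVD/μ = 1030 · 0.524 · 0.227 / 0.0011 = 1.114e+05.
Re > 4000 → turbulent. Relative roughness ε/D = 3.5e-06/0.227 = 1.54e-05. Swamee-Jain: f = 0.25/(log₁₀[1.54e-05/3.7 + 5.74/1.114e+05^0.9])² = 0.25/(log₁₀[4.17e-06 + 0.000165])² = 0.25/(-3.772)² = 0.01757.
Total minor-loss coefficient ΣK = 1·0.22 + 4·0.34 + 4·3 = 13.6.
ΔP = [f·L/D + ΣK]·(ρV²/2) = [0.01757·2030/0.227 + 13.6]·(1030·0.524²/2) = [157.1 + 13.6]·141.4 = 2.414e+04 Pa.
ΔP = 2.414e+04 Pa = 0.241 bar.

ΔP ≈ 0.241 bar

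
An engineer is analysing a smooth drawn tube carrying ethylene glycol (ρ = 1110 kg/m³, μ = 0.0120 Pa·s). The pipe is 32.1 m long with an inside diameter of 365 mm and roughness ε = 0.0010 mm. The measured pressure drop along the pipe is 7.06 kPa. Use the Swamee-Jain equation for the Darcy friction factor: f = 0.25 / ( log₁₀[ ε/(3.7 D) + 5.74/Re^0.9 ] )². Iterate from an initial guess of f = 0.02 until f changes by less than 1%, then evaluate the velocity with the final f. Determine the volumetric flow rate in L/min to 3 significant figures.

Rearranging Darcy-Weisbach: V = √(2·ΔP·D/(f·L·ρ)). With ε/D = 1e-06/0.365 = 2.74e-06, iterate starting from f = 0.02:
  f = 0.02 → V = √(2·7060·0.365/(0.02·32.1·1110)) = 2.689 m/s; Re = ρVD/μ = 9.08e+04; f → 0.01824
  f = 0.01824 → V = 2.816 m/s; Re = 9.506e+04; f → 0.01807
Converged (Δf/f < 1%). With the final f = 0.01807: V = √(2·7060·0.365/(0.01807·32.1·1110)) = 2.829 m/s.
Q = V·A = 2.829·(π/4·0.365²) = 0.296 m³/s = 17800 L/min.

Q ≈ 17800 L/min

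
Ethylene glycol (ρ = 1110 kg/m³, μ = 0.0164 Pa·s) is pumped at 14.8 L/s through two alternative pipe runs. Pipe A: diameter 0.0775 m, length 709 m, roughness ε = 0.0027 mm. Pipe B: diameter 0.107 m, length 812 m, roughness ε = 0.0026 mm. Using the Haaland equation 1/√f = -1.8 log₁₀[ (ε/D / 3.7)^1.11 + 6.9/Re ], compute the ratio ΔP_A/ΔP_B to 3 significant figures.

Pipe A: V = Q/A = 0.0148/0.004717 = 3.137 m/s; Re = 1.646e+04; ε/D = 3.48e-05; Haaland → f = 0.0271; ΔP_A = f(L/D)(ρV²/2) = 1.354e+06 Pa.
Pipe B: V = Q/A = 0.0148/0.008992 = 1.646 m/s; Re = 1.192e+04; ε/D = 2.43e-05; Haaland → f = 0.02947; ΔP_B = f(L/D)(ρV²/2) = 3.363e+05 Pa.
ΔP_A/ΔP_B = 1.354e+06/3.363e+05 = 4.03.

ΔP_A/ΔP_B ≈ 4.03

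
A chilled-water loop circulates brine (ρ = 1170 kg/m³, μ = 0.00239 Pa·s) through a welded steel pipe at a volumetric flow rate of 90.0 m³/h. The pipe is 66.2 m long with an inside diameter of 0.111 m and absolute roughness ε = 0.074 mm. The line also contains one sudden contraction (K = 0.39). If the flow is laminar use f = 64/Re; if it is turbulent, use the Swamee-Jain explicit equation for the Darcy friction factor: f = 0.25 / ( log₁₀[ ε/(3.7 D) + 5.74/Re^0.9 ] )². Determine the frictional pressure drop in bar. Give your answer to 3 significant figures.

ΔP ≈ 0.490 bar

Q = 90.0 m³/h = 90.0/3600 = 0.025 m³/s.
Cross-sectional area A = πD²/4 = π(0.111)²/4 = 0.009677 m²; mean velocity V = Q/A = 0.025/0.009677 = 2.583 m/s.
Reynolds number Re = ρVD/μ = 1170 · 2.583 · 0.111 / 0.00239 = 1.404e+05.
Re > 4000 → turbulent. Relative roughness ε/D = 7.4e-05/0.111 = 0.000667. Swamee-Jain: f = 0.25/(log₁₀[0.000667/3.7 + 5.74/1.404e+05^0.9])² = 0.25/(log₁₀[0.00018 + 0.000134])² = 0.25/(-3.503)² = 0.02037.
Total minor-loss coefficient ΣK = 1·0.39 = 0.39.
ΔP = [f·L/D + ΣK]·(ρV²/2) = [0.02037·66.2/0.111 + 0.39]·(1170·2.583²/2) = [12.15 + 0.39]·3904 = 4.896e+04 Pa.
ΔP = 4.896e+04 Pa = 0.490 bar.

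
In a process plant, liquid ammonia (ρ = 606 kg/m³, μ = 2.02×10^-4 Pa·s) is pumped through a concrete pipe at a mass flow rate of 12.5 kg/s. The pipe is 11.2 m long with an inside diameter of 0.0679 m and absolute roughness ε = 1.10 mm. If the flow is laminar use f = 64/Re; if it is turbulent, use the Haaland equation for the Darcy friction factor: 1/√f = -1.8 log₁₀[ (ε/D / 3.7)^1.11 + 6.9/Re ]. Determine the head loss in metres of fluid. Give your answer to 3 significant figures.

h_f ≈ 12.3 m

A = πD²/4 = π(0.0679)²/4 = 0.003621 m²; mean velocity V = ṁ/(ρA) = 12.5/(606 · 0.003621) = 5.696 m/s.
Reynolds number Re = ρVD/μ = 606 · 5.696 · 0.0679 / 0.000202 = 1.16e+06.
Re > 4000 → turbulent. Relative roughness ε/D = 0.0011/0.0679 = 0.0162. Haaland: 1/√f = -1.8 log₁₀[(0.0162/3.7)^1.11 + 6.9/1.16e+06] = -1.8 log₁₀[0.00241 + 5.95e-06] = 4.711, so f = 0.04506.
Darcy-Weisbach: ΔP = f(L/D)(ρV²/2) = 0.04506·(11.2/0.0679)·(606·5.696²/2) = 0.04506·164.9·9832 = 7.309e+04 Pa.
Head loss h_f = ΔP/(ρg) = 7.309e+04/(606·9.81) = 12.3 m.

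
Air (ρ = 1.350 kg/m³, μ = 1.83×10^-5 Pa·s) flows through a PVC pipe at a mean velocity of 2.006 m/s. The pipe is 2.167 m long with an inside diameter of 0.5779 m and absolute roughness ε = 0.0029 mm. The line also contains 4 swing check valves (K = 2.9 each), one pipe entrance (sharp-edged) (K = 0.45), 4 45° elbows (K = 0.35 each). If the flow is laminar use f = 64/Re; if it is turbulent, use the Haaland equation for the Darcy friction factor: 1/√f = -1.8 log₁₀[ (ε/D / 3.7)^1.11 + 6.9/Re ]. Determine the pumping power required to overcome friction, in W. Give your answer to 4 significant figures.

P ≈ 19.32 W

Reynolds number Re = ρVD/μ = 1.35 · 2.006 · 0.5779 / 1.83e-05 = 8.552e+04.
Re > 4000 → turbulent. Relative roughness ε/D = 2.9e-06/0.5779 = 5.02e-06. Haaland: 1/√f = -1.8 log₁₀[(5.02e-06/3.7)^1.11 + 6.9/8.552e+04] = -1.8 log₁₀[3.07e-07 + 8.07e-05] = 7.365, so f = 0.01844.
Total minor-loss coefficient ΣK = 4·2.9 + 1·0.45 + 4·0.35 = 13.4.
ΔP = [f·L/D + ΣK]·(ρV²/2) = [0.01844·2.167/0.5779 + 13.4]·(1.35·2.006²/2) = [0.06913 + 13.4]·2.716 = 36.72 Pa.
Q = V·A = 2.006·0.2623 = 0.5262 m³/s.
Pumping power P = QΔP = 0.5262·36.72 = 19.321 W = 19.32 W.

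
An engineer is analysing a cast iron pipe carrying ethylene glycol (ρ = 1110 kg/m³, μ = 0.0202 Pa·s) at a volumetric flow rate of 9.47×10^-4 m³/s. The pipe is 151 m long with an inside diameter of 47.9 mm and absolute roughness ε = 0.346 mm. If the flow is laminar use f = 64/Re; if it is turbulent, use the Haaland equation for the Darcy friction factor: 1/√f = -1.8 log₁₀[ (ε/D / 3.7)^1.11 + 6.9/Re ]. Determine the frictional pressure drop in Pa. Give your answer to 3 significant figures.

ΔP ≈ 22400 Pa

Cross-sectional area A = πD²/4 = π(0.0479)²/4 = 0.001802 m²; mean velocity V = Q/A = 0.000947/0.001802 = 0.5255 m/s.
Reynolds number Re = ρVD/μ = 1110 · 0.5255 · 0.0479 / 0.0202 = 1383.
Re < 2300 → laminar flow, so f = 64/Re = 64/1383 = 0.04627 (the turbulent correlation is not needed).
Darcy-Weisbach: ΔP = f(L/D)(ρV²/2) = 0.04627·(151/0.0479)·(1110·0.5255²/2) = 0.04627·3152·153.3 = 2.236e+04 Pa.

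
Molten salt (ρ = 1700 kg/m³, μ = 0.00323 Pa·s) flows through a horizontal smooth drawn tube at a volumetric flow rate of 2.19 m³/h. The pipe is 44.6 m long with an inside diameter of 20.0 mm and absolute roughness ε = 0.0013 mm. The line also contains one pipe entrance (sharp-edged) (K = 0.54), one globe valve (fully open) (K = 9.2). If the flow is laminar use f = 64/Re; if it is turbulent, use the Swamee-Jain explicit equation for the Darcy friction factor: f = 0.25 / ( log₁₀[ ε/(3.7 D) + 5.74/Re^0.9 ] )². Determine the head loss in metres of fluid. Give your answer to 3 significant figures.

Q = 2.19 m³/h = 2.19/3600 = 0.0006083 m³/s.
Cross-sectional area A = πD²/4 = π(0.02)²/4 = 0.0003142 m²; mean velocity V = Q/A = 0.0006083/0.0003142 = 1.936 m/s.
Reynolds number Re = ρVD/μ = 1700 · 1.936 · 0.02 / 0.00323 = 2.038e+04.
Re > 4000 → turbulent. Relative roughness ε/D = 1.3e-06/0.02 = 6.5e-05. Swamee-Jain: f = 0.25/(log₁₀[6.5e-05/3.7 + 5.74/2.038e+04^0.9])² = 0.25/(log₁₀[1.76e-05 + 0.00076])² = 0.25/(-3.109)² = 0.02586.
Total minor-loss coefficient ΣK = 1·0.54 + 1·9.2 = 9.74.
ΔP = [f·L/D + ΣK]·(ρV²/2) = [0.02586·44.6/0.02 + 9.74]·(1700·1.936²/2) = [57.66 + 9.74]·3187 = 2.148e+05 Pa.
Head loss h_f = ΔP/(ρg) = 2.148e+05/(1700·9.81) = 12.9 m.

h_f ≈ 12.9 m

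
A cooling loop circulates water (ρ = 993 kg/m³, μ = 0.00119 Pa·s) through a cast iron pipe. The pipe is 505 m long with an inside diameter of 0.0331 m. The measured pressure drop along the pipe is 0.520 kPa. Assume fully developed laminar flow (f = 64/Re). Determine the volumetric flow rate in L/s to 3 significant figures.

Q ≈ 0.0255 L/s

For laminar flow, f = 64/Re with Re = ρVD/μ, so Darcy-Weisbach reduces to ΔP = 32μLV/D². Solving for V: V = ΔP·D²/(32μL) = 520·(0.0331)²/(32·0.00119·505) = 0.02963 m/s.
Check: Re = ρVD/μ = 993·0.02963·0.0331/0.00119 = 818.3 < 2300, so the laminar assumption holds.
Q = V·A = 0.02963·(π/4·0.0331²) = 2.549e-05 m³/s = 0.0255 L/s.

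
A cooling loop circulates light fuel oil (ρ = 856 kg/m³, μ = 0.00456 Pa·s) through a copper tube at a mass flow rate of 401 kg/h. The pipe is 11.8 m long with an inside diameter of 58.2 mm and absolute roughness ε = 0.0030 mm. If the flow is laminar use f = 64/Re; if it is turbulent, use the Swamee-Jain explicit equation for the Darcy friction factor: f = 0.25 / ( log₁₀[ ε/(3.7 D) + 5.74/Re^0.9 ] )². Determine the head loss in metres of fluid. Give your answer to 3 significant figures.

ṁ = 401 kg/h = 401/3600 = 0.1114 kg/s.
A = πD²/4 = π(0.0582)²/4 = 0.00266 m²; mean velocity V = ṁ/(ρA) = 0.1114/(856 · 0.00266) = 0.04891 m/s.
Reynolds number Re = ρVD/μ = 856 · 0.04891 · 0.0582 / 0.00456 = 534.4.
Re < 2300 → laminar flow, so f = 64/Re = 64/534.4 = 0.1198 (the turbulent correlation is not needed).
Darcy-Weisbach: ΔP = f(L/D)(ρV²/2) = 0.1198·(11.8/0.0582)·(856·0.04891²/2) = 0.1198·202.7·1.024 = 24.86 Pa.
Head loss h_f = ΔP/(ρg) = 24.86/(856·9.81) = 0.00296 m.

h_f ≈ 0.00296 m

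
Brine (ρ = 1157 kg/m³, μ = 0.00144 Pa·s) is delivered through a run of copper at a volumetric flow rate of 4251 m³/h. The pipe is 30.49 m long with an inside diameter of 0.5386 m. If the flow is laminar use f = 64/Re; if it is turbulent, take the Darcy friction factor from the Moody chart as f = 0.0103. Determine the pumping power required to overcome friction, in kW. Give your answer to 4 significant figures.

Q = 4251 m³/h = 4251/3600 = 1.181 m³/s.
Cross-sectional area A = πD²/4 = π(0.5386)²/4 = 0.2278 m²; mean velocity V = Q/A = 1.181/0.2278 = 5.183 m/s.
Reynolds number Re = ρVD/μ = 1157 · 5.183 · 0.5386 / 0.00144 = 2.243e+06.
Re > 4000 → turbulent; use the Moody-chart value f = 0.0103.
Darcy-Weisbach: ΔP = f(L/D)(ρV²/2) = 0.0103·(30.49/0.5386)·(1157·5.183²/2) = 0.0103·56.61·1.554e+04 = 9061 Pa.
Pumping power P = QΔP = 1.181·9061 = 10699 W = 10.70 kW.

P ≈ 10.70 kW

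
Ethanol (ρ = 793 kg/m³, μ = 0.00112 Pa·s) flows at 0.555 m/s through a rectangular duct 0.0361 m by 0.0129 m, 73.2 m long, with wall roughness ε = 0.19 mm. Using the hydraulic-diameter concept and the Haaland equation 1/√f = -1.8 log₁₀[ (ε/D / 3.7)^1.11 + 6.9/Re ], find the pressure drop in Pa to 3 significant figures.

Hydraulic diameter D_h = 4A/P = 4·(0.0361·0.0129)/(2·(0.0361+0.0129)) = 0.001863/0.098 = 0.01901 m.
Re = ρVD_h/μ = 793·0.555·0.01901/0.00112 = 7469.
ε/D_h = 0.00019/0.01901 = 0.01; Haaland gives 1/√f = -1.8 log₁₀[0.00141+0.000924] = 4.738, so f = 0.04455.
ΔP = f(L/D_h)(ρV²/2) = 0.04455·73.2/0.01901·122.1 = 2.096e+04 Pa.

ΔP ≈ 21000 Pa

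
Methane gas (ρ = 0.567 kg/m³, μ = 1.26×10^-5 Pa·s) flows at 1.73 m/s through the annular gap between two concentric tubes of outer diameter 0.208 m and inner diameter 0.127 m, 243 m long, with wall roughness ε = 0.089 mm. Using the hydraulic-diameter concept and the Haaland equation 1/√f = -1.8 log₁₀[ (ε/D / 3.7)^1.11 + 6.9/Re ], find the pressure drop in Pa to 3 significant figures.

Hydraulic diameter D_h = 4A/P = D_o - D_i = 0.208 - 0.127 = 0.081 m.
Re = ρVD_h/μ = 0.567·1.73·0.081/1.26e-05 = 6306.
ε/D_h = 8.9e-05/0.081 = 0.0011; Haaland gives 1/√f = -1.8 log₁₀[0.000122+0.00109] = 5.247, so f = 0.03632.
ΔP = f(L/D_h)(ρV²/2) = 0.03632·243/0.081·0.8485 = 92.45 Pa.

ΔP ≈ 92.4 Pa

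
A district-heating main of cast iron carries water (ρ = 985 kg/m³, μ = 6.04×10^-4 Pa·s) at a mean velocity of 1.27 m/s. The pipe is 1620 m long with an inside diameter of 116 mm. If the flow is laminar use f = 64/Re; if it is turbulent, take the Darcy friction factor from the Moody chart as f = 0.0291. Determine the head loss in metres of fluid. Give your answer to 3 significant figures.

h_f ≈ 33.4 m

Reynolds number Re = ρVD/μ = 985 · 1.27 · 0.116 / 0.000604 = 2.402e+05.
Re > 4000 → turbulent; use the Moody-chart value f = 0.0291.
Darcy-Weisbach: ΔP = f(L/D)(ρV²/2) = 0.0291·(1620/0.116)·(985·1.27²/2) = 0.0291·1.397e+04·794.4 = 3.228e+05 Pa.
Head loss h_f = ΔP/(ρg) = 3.228e+05/(985·9.81) = 33.4 m.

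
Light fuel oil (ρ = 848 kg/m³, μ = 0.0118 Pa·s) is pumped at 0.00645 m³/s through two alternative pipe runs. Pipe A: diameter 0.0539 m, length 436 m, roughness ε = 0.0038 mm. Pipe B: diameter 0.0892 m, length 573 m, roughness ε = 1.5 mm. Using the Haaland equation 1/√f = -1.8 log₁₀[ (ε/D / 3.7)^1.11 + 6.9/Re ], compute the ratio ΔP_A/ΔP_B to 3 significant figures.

Pipe A: V = Q/A = 0.00645/0.002282 = 2.827 m/s; Re = 1.095e+04; ε/D = 7.05e-05; Haaland → f = 0.03021; ΔP_A = f(L/D)(ρV²/2) = 8.278e+05 Pa.
Pipe B: V = Q/A = 0.00645/0.006249 = 1.032 m/s; Re = 6616; ε/D = 0.0168; Haaland → f = 0.05145; ΔP_B = f(L/D)(ρV²/2) = 1.493e+05 Pa.
ΔP_A/ΔP_B = 8.278e+05/1.493e+05 = 5.55.

ΔP_A/ΔP_B ≈ 5.55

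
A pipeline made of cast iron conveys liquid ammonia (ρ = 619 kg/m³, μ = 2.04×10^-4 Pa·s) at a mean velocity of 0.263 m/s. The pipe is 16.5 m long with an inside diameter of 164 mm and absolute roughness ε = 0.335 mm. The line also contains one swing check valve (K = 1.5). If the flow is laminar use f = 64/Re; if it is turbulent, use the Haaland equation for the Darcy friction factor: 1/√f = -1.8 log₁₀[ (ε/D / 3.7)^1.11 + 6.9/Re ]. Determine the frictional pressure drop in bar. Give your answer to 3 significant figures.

Reynolds number Re = ρVD/μ = 619 · 0.263 · 0.164 / 0.000204 = 1.309e+05.
Re > 4000 → turbulent. Relative roughness ε/D = 0.000335/0.164 = 0.00204. Haaland: 1/√f = -1.8 log₁₀[(0.00204/3.7)^1.11 + 6.9/1.309e+05] = -1.8 log₁₀[0.000242 + 5.27e-05] = 6.355, so f = 0.02476.
Total minor-loss coefficient ΣK = 1·1.5 = 1.5.
ΔP = [f·L/D + ΣK]·(ρV²/2) = [0.02476·16.5/0.164 + 1.5]·(619·0.263²/2) = [2.491 + 1.5]·21.41 = 85.44 Pa.
ΔP = 85.44 Pa = 8.54×10^-4 bar.

ΔP ≈ 8.54×10^-4 bar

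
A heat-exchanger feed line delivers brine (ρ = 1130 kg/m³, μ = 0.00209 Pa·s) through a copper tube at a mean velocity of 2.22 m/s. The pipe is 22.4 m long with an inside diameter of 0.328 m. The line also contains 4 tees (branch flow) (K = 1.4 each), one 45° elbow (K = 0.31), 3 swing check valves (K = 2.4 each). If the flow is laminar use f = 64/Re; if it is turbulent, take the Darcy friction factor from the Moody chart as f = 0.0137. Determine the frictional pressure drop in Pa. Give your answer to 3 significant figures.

ΔP ≈ 39100 Pa

Reynolds number Re = ρVD/μ = 1130 · 2.22 · 0.328 / 0.00209 = 3.937e+05.
Re > 4000 → turbulent; use the Moody-chart value f = 0.0137.
Total minor-loss coefficient ΣK = 4·1.4 + 1·0.31 + 3·2.4 = 13.1.
ΔP = [f·L/D + ΣK]·(ρV²/2) = [0.0137·22.4/0.328 + 13.1]·(1130·2.22²/2) = [0.9356 + 13.1]·2785 = 3.911e+04 Pa.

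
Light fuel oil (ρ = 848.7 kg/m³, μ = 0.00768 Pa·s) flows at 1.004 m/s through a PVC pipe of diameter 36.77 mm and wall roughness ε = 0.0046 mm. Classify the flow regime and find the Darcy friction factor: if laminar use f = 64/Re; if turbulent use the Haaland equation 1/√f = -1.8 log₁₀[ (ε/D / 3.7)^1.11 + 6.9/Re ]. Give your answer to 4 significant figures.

f ≈ 0.04025

Re = ρVD/μ = 848.7·1.004·0.03677/0.00768 = 4080.
Re > 4000 → turbulent. ε/D = 4.6e-06/0.03677 = 0.000125; Haaland: 1/√f = -1.8 log₁₀[1.09e-05 + 0.00169] = 4.984, so f = 0.04025.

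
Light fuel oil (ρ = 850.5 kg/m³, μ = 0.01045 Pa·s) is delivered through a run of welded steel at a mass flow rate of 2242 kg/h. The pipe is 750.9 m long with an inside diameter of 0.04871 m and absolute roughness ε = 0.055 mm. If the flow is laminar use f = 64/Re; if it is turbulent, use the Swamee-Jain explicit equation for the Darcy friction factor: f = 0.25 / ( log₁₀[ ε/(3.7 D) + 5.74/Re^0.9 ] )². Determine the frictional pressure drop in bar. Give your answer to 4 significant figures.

ṁ = 2242 kg/h = 2242/3600 = 0.6228 kg/s.
A = πD²/4 = π(0.04871)²/4 = 0.001863 m²; mean velocity V = ṁ/(ρA) = 0.6228/(850.5 · 0.001863) = 0.3929 m/s.
Reynolds number Re = ρVD/μ = 850.5 · 0.3929 · 0.04871 / 0.0104 = 1558.
Re < 2300 → laminar flow, so f = 64/Re = 64/1558 = 0.04108 (the turbulent correlation is not needed).
Darcy-Weisbach: ΔP = f(L/D)(ρV²/2) = 0.04108·(750.9/0.04871)·(850.5·0.3929²/2) = 0.04108·1.542e+04·65.66 = 4.159e+04 Pa.
ΔP = 4.159e+04 Pa = 0.4159 bar.

ΔP ≈ 0.4159 bar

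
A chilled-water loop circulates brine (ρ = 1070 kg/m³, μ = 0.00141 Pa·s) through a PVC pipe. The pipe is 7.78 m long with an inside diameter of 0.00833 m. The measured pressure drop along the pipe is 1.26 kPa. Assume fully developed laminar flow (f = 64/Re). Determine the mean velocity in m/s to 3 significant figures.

V ≈ 0.249 m/s

For laminar flow, f = 64/Re with Re = ρVD/μ, so Darcy-Weisbach reduces to ΔP = 32μLV/D². Solving for V: V = ΔP·D²/(32μL) = 1260·(0.00833)²/(32·0.00141·7.78) = 0.2491 m/s.
Check: Re = ρVD/μ = 1070·0.2491·0.00833/0.00141 = 1574 < 2300, so the laminar assumption holds.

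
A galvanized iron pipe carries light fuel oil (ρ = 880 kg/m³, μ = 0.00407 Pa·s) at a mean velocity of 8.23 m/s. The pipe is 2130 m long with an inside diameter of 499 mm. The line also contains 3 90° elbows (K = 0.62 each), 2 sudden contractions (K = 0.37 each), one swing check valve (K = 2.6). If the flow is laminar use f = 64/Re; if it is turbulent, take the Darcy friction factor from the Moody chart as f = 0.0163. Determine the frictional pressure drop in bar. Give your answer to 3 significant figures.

ΔP ≈ 22.3 bar

Reynolds number Re = ρVD/μ = 880 · 8.23 · 0.499 / 0.00407 = 8.88e+05.
Re > 4000 → turbulent; use the Moody-chart value f = 0.0163.
Total minor-loss coefficient ΣK = 3·0.62 + 2·0.37 + 1·2.6 = 5.2.
ΔP = [f·L/D + ΣK]·(ρV²/2) = [0.0163·2130/0.499 + 5.2]·(880·8.23²/2) = [69.58 + 5.2]·2.98e+04 = 2.229e+06 Pa.
ΔP = 2.229e+06 Pa = 22.3 bar.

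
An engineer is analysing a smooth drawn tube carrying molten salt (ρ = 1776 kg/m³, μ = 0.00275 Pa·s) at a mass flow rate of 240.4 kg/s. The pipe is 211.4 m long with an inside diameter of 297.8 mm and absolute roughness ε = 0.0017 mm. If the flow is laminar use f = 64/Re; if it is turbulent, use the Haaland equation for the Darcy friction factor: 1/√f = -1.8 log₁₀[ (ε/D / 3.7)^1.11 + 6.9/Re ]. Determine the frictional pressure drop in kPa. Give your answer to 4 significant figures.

A = πD²/4 = π(0.2978)²/4 = 0.06965 m²; mean velocity V = ṁ/(ρA) = 240.4/(1776 · 0.06965) = 1.943 m/s.
Reynolds number Re = ρVD/μ = 1776 · 1.943 · 0.2978 / 0.00275 = 3.738e+05.
Re > 4000 → turbulent. Relative roughness ε/D = 1.7e-06/0.2978 = 5.71e-06. Haaland: 1/√f = -1.8 log₁₀[(5.71e-06/3.7)^1.11 + 6.9/3.738e+05] = -1.8 log₁₀[3.54e-07 + 1.85e-05] = 8.506, so f = 0.01382.
Darcy-Weisbach: ΔP = f(L/D)(ρV²/2) = 0.01382·(211.4/0.2978)·(1776·1.943²/2) = 0.01382·709.9·3354 = 3.29e+04 Pa.
ΔP = 3.29e+04 Pa = 32.90 kPa.

ΔP ≈ 32.90 kPa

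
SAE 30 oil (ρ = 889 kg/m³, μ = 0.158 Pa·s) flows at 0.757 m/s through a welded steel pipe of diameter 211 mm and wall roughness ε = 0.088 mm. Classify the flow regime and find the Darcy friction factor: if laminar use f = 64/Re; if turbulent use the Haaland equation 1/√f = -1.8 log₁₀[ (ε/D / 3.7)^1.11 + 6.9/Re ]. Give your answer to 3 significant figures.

f ≈ 0.0712

Re = ρVD/μ = 889·0.757·0.211/0.158 = 898.7.
Re < 2300 → laminar, so f = 64/Re = 0.07121 (roughness is irrelevant in laminar flow).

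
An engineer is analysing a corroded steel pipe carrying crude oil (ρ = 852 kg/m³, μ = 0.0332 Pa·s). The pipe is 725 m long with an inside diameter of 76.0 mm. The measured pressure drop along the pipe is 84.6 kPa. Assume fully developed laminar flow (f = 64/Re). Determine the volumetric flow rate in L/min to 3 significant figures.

For laminar flow, f = 64/Re with Re = ρVD/μ, so Darcy-Weisbach reduces to ΔP = 32μLV/D². Solving for V: V = ΔP·D²/(32μL) = 8.46e+04·(0.076)²/(32·0.0332·725) = 0.6344 m/s.
Check: Re = ρVD/μ = 852·0.6344·0.076/0.0332 = 1237 < 2300, so the laminar assumption holds.
Q = V·A = 0.6344·(π/4·0.076²) = 0.002878 m³/s = 173 L/min.

Q ≈ 173 L/min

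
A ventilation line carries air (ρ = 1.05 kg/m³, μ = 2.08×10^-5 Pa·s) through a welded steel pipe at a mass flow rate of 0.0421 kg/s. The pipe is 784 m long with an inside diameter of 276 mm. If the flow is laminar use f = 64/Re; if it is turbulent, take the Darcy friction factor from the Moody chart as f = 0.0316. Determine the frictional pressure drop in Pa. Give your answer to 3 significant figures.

A = πD²/4 = π(0.276)²/4 = 0.05983 m²; mean velocity V = ṁ/(ρA) = 0.0421/(1.05 · 0.05983) = 0.6702 m/s.
Reynolds number Re = ρVD/μ = 1.05 · 0.6702 · 0.276 / 2.08e-05 = 9337.
Re > 4000 → turbulent; use the Moody-chart value f = 0.0316.
Darcy-Weisbach: ΔP = f(L/D)(ρV²/2) = 0.0316·(784/0.276)·(1.05·0.6702²/2) = 0.0316·2841·0.2358 = 21.17 Pa.

ΔP ≈ 21.2 Pa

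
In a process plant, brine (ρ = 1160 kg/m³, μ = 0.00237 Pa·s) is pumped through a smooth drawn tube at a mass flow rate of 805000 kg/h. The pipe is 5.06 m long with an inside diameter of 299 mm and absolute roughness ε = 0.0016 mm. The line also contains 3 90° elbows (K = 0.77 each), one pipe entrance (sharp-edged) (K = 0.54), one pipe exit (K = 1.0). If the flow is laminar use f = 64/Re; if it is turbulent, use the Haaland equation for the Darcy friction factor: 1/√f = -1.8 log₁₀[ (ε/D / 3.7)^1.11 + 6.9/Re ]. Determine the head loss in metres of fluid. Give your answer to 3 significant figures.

h_f ≈ 1.57 m

ṁ = 805000 kg/h = 805000/3600 = 223.6 kg/s.
A = πD²/4 = π(0.299)²/4 = 0.07022 m²; mean velocity V = ṁ/(ρA) = 223.6/(1160 · 0.07022) = 2.745 m/s.
Reynolds number Re = ρVD/μ = 1160 · 2.745 · 0.299 / 0.00237 = 4.018e+05.
Re > 4000 → turbulent. Relative roughness ε/D = 1.6e-06/0.299 = 5.35e-06. Haaland: 1/√f = -1.8 log₁₀[(5.35e-06/3.7)^1.11 + 6.9/4.018e+05] = -1.8 log₁₀[3.3e-07 + 1.72e-05] = 8.562, so f = 0.01364.
Total minor-loss coefficient ΣK = 3·0.77 + 1·0.54 + 1·1 = 3.85.
ΔP = [f·L/D + ΣK]·(ρV²/2) = [0.01364·5.06/0.299 + 3.85]·(1160·2.745²/2) = [0.2308 + 3.85]·4372 = 1.784e+04 Pa.
Head loss h_f = ΔP/(ρg) = 1.784e+04/(1160·9.81) = 1.57 m.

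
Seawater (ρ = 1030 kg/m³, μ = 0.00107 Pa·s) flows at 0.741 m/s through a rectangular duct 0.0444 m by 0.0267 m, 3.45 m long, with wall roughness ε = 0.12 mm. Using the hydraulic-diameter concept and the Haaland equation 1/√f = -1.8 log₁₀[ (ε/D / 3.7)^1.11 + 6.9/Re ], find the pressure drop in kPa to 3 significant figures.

ΔP ≈ 0.922 kPa

Hydraulic diameter D_h = 4A/P = 4·(0.0444·0.0267)/(2·(0.0444+0.0267)) = 0.004742/0.1422 = 0.03335 m.
Re = ρVD_h/μ = 1030·0.741·0.03335/0.00107 = 2.379e+04.
ε/D_h = 0.00012/0.03335 = 0.0036; Haaland gives 1/√f = -1.8 log₁₀[0.000454+0.00029] = 5.632, so f = 0.03153.
ΔP = f(L/D_h)(ρV²/2) = 0.03153·3.45/0.03335·282.8 = 922.5 Pa.
ΔP = 0.922 kPa.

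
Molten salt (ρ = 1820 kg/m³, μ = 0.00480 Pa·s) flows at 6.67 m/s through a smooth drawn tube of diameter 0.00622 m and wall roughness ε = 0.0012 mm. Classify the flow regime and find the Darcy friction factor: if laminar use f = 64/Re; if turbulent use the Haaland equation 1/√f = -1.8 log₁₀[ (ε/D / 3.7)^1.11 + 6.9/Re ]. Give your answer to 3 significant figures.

Re = ρVD/μ = 1820·6.67·0.00622/0.0048 = 1.573e+04.
Re > 4000 → turbulent. ε/D = 1.2e-06/0.00622 = 0.000193; Haaland: 1/√f = -1.8 log₁₀[1.76e-05 + 0.000439] = 6.013, so f = 0.02765.

f ≈ 0.0277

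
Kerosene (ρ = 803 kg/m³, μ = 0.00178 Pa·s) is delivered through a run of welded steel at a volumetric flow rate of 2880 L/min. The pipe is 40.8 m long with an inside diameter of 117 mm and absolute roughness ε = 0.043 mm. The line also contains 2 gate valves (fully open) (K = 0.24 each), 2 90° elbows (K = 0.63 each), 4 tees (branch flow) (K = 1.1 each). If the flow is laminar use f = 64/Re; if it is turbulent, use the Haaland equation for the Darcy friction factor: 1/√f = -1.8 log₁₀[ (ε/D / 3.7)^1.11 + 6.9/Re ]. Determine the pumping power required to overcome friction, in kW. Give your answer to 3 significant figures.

P ≈ 4.72 kW

Q = 2880 L/min = 2880/60000 = 0.048 m³/s.
Cross-sectional area A = πD²/4 = π(0.117)²/4 = 0.01075 m²; mean velocity V = Q/A = 0.048/0.01075 = 4.465 m/s.
Reynolds number Re = ρVD/μ = 803 · 4.465 · 0.117 / 0.00178 = 2.356e+05.
Re > 4000 → turbulent. Relative roughness ε/D = 4.3e-05/0.117 = 0.000368. Haaland: 1/√f = -1.8 log₁₀[(0.000368/3.7)^1.11 + 6.9/2.356e+05] = -1.8 log₁₀[3.6e-05 + 2.93e-05] = 7.533, so f = 0.01762.
Total minor-loss coefficient ΣK = 2·0.24 + 2·0.63 + 4·1.1 = 6.14.
ΔP = [f·L/D + ΣK]·(ρV²/2) = [0.01762·40.8/0.117 + 6.14]·(803·4.465²/2) = [6.145 + 6.14]·8003 = 9.832e+04 Pa.
Pumping power P = QΔP = 0.048·9.832e+04 = 4719 W = 4.72 kW.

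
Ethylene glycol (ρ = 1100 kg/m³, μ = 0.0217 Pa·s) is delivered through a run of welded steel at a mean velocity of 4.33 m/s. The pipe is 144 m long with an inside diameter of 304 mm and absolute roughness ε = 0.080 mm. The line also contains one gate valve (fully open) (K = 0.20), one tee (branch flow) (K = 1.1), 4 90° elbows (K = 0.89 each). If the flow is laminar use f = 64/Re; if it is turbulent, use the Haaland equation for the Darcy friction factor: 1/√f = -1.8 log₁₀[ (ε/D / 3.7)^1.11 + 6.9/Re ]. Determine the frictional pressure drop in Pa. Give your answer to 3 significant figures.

ΔP ≈ 150000 Pa

Reynolds number Re = ρVD/μ = 1100 · 4.33 · 0.304 / 0.0217 = 6.673e+04.
Re > 4000 → turbulent. Relative roughness ε/D = 8e-05/0.304 = 0.000263. Haaland: 1/√f = -1.8 log₁₀[(0.000263/3.7)^1.11 + 6.9/6.673e+04] = -1.8 log₁₀[2.49e-05 + 0.000103] = 7.005, so f = 0.02038.
Total minor-loss coefficient ΣK = 1·0.2 + 1·1.1 + 4·0.89 = 4.86.
ΔP = [f·L/D + ΣK]·(ρV²/2) = [0.02038·144/0.304 + 4.86]·(1100·4.33²/2) = [9.652 + 4.86]·1.031e+04 = 1.497e+05 Pa.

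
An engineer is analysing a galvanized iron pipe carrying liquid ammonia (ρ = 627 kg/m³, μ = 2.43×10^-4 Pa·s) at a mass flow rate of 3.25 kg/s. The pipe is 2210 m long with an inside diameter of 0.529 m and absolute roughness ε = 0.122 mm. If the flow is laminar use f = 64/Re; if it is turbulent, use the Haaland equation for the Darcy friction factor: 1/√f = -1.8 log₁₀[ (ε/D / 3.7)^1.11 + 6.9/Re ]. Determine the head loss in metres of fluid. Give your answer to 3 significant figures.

A = πD²/4 = π(0.529)²/4 = 0.2198 m²; mean velocity V = ṁ/(ρA) = 3.25/(627 · 0.2198) = 0.02358 m/s.
Reynolds number Re = ρVD/μ = 627 · 0.02358 · 0.529 / 0.000243 = 3.219e+04.
Re > 4000 → turbulent. Relative roughness ε/D = 0.000122/0.529 = 0.000231. Haaland: 1/√f = -1.8 log₁₀[(0.000231/3.7)^1.11 + 6.9/3.219e+04] = -1.8 log₁₀[2.15e-05 + 0.000214] = 6.529, so f = 0.02346.
Darcy-Weisbach: ΔP = f(L/D)(ρV²/2) = 0.02346·(2210/0.529)·(627·0.02358²/2) = 0.02346·4178·0.1744 = 17.09 Pa.
Head loss h_f = ΔP/(ρg) = 17.09/(627·9.81) = 0.00278 m.

h_f ≈ 0.00278 m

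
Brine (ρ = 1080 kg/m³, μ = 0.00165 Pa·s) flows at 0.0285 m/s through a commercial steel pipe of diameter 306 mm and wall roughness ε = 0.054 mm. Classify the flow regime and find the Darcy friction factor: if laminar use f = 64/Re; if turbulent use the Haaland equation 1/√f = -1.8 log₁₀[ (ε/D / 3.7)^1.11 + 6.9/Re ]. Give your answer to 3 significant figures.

f ≈ 0.0364

Re = ρVD/μ = 1080·0.0285·0.306/0.00165 = 5708.
Re > 4000 → turbulent. ε/D = 5.4e-05/0.306 = 0.000176; Haaland: 1/√f = -1.8 log₁₀[1.6e-05 + 0.00121] = 5.242, so f = 0.0364.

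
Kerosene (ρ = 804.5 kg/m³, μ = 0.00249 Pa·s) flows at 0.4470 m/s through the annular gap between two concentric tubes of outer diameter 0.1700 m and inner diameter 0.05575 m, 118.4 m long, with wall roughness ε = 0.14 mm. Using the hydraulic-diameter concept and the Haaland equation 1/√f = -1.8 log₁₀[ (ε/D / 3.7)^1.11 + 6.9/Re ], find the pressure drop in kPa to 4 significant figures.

ΔP ≈ 2.426 kPa

Hydraulic diameter D_h = 4A/P = D_o - D_i = 0.17 - 0.05575 = 0.1143 m.
Re = ρVD_h/μ = 804.5·0.447·0.1143/0.00249 = 1.65e+04.
ε/D_h = 0.00014/0.1143 = 0.00123; Haaland gives 1/√f = -1.8 log₁₀[0.000137+0.000418] = 5.86, so f = 0.02912.
ΔP = f(L/D_h)(ρV²/2) = 0.02912·118.4/0.1143·80.37 = 2426 Pa.
ΔP = 2.426 kPa.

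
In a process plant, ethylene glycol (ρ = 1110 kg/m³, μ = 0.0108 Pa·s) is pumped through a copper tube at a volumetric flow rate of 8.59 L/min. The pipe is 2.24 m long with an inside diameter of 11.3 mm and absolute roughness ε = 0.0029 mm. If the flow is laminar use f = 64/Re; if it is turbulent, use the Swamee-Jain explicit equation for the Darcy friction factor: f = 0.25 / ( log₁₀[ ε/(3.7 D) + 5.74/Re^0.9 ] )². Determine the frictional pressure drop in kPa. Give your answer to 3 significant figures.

ΔP ≈ 8.65 kPa

Q = 8.59 L/min = 8.59/60000 = 0.0001432 m³/s.
Cross-sectional area A = πD²/4 = π(0.0113)²/4 = 0.0001003 m²; mean velocity V = Q/A = 0.0001432/0.0001003 = 1.428 m/s.
Reynolds number Re = ρVD/μ = 1110 · 1.428 · 0.0113 / 0.0108 = 1658.
Re < 2300 → laminar flow, so f = 64/Re = 64/1658 = 0.0386 (the turbulent correlation is not needed).
Darcy-Weisbach: ΔP = f(L/D)(ρV²/2) = 0.0386·(2.24/0.0113)·(1110·1.428²/2) = 0.0386·198.2·1131 = 8655 Pa.
ΔP = 8655 Pa = 8.65 kPa.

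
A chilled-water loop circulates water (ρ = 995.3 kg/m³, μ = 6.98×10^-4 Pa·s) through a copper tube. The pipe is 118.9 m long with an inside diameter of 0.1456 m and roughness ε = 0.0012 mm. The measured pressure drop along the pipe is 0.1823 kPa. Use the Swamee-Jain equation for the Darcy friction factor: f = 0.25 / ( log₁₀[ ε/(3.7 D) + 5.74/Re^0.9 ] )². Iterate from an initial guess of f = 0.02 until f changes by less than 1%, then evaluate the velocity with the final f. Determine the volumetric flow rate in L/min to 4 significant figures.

Rearranging Darcy-Weisbach: V = √(2·ΔP·D/(f·L·ρ)). With ε/D = 1.2e-06/0.1456 = 8.24e-06, iterate starting from f = 0.02:
  f = 0.02 → V = √(2·182.3·0.1456/(0.02·118.9·995.3)) = 0.1498 m/s; Re = ρVD/μ = 3.109e+04; f → 0.0232
  f = 0.0232 → V = 0.1391 m/s; Re = 2.887e+04; f → 0.02361
  f = 0.02361 → V = 0.1378 m/s; Re = 2.862e+04; f → 0.02366
Converged (Δf/f < 1%). With the final f = 0.02366: V = √(2·182.3·0.1456/(0.02366·118.9·995.3)) = 0.1377 m/s.
Q = V·A = 0.1377·(π/4·0.1456²) = 0.002292 m³/s = 137.5 L/min.

Q ≈ 137.5 L/min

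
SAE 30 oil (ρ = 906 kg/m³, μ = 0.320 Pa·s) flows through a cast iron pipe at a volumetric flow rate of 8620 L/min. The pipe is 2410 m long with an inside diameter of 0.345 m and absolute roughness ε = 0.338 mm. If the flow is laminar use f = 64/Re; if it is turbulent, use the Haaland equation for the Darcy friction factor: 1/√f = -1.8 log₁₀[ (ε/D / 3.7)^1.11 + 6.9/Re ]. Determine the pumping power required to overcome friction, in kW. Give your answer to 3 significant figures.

P ≈ 45.8 kW

Q = 8620 L/min = 8620/60000 = 0.1437 m³/s.
Cross-sectional area A = πD²/4 = π(0.345)²/4 = 0.09348 m²; mean velocity V = Q/A = 0.1437/0.09348 = 1.537 m/s.
Reynolds number Re = ρVD/μ = 906 · 1.537 · 0.345 / 0.32 = 1501.
Re < 2300 → laminar flow, so f = 64/Re = 64/1501 = 0.04263 (the turbulent correlation is not needed).
Darcy-Weisbach: ΔP = f(L/D)(ρV²/2) = 0.04263·(2410/0.345)·(906·1.537²/2) = 0.04263·6986·1070 = 3.186e+05 Pa.
Pumping power P = QΔP = 0.1437·3.186e+05 = 45780 W = 45.8 kW.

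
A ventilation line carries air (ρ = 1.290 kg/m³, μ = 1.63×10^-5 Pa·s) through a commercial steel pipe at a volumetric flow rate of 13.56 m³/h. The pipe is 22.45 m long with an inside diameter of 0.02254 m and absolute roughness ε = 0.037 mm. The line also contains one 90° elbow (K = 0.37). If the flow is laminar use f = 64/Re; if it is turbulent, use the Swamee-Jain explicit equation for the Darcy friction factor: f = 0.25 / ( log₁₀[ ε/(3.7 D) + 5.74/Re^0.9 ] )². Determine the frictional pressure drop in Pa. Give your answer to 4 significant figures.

ΔP ≈ 1757 Pa

Q = 13.56 m³/h = 13.56/3600 = 0.003767 m³/s.
Cross-sectional area A = πD²/4 = π(0.02254)²/4 = 0.000399 m²; mean velocity V = Q/A = 0.003767/0.000399 = 9.44 m/s.
Reynolds number Re = ρVD/μ = 1.29 · 9.44 · 0.02254 / 1.63e-05 = 1.684e+04.
Re > 4000 → turbulent. Relative roughness ε/D = 3.7e-05/0.02254 = 0.00164. Swamee-Jain: f = 0.25/(log₁₀[0.00164/3.7 + 5.74/1.684e+04^0.9])² = 0.25/(log₁₀[0.000444 + 0.000902])² = 0.25/(-2.871)² = 0.03033.
Total minor-loss coefficient ΣK = 1·0.37 = 0.37.
ΔP = [f·L/D + ΣK]·(ρV²/2) = [0.03033·22.45/0.02254 + 0.37]·(1.29·9.44²/2) = [30.21 + 0.37]·57.47 = 1757 Pa.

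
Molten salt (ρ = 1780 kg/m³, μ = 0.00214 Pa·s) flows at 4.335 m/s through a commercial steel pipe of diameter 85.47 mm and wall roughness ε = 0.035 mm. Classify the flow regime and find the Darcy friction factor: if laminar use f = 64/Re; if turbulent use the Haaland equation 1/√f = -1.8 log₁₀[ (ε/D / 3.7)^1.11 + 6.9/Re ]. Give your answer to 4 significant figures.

f ≈ 0.01749

Re = ρVD/μ = 1780·4.335·0.08547/0.00214 = 3.082e+05.
Re > 4000 → turbulent. ε/D = 3.5e-05/0.08547 = 0.00041; Haaland: 1/√f = -1.8 log₁₀[4.06e-05 + 2.24e-05] = 7.561, so f = 0.01749.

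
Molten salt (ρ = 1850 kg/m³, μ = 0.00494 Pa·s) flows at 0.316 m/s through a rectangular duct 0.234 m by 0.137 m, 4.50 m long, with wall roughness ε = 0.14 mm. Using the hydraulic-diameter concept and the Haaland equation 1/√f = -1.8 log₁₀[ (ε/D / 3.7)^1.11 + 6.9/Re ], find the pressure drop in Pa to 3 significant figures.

Hydraulic diameter D_h = 4A/P = 4·(0.234·0.137)/(2·(0.234+0.137)) = 0.1282/0.742 = 0.1728 m.
Re = ρVD_h/μ = 1850·0.316·0.1728/0.00494 = 2.045e+04.
ε/D_h = 0.00014/0.1728 = 0.00081; Haaland gives 1/√f = -1.8 log₁₀[8.67e-05+0.000337] = 6.071, so f = 0.02713.
ΔP = f(L/D_h)(ρV²/2) = 0.02713·4.5/0.1728·92.37 = 65.26 Pa.

ΔP ≈ 65.3 Pa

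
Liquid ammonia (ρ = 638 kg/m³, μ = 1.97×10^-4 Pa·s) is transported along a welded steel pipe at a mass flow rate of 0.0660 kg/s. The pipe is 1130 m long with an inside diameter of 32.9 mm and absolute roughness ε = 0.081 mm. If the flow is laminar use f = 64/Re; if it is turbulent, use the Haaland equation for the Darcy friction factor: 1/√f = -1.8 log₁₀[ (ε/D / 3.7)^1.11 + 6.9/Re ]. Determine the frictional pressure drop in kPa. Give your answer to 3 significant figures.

A = πD²/4 = π(0.0329)²/4 = 0.0008501 m²; mean velocity V = ṁ/(ρA) = 0.066/(638 · 0.0008501) = 0.1217 m/s.
Reynolds number Re = ρVD/μ = 638 · 0.1217 · 0.0329 / 0.000197 = 1.297e+04.
Re > 4000 → turbulent. Relative roughness ε/D = 8.1e-05/0.0329 = 0.00246. Haaland: 1/√f = -1.8 log₁₀[(0.00246/3.7)^1.11 + 6.9/1.297e+04] = -1.8 log₁₀[0.000298 + 0.000532] = 5.546, so f = 0.03251.
Darcy-Weisbach: ΔP = f(L/D)(ρV²/2) = 0.03251·(1130/0.0329)·(638·0.1217²/2) = 0.03251·3.435e+04·4.724 = 5275 Pa.
ΔP = 5275 Pa = 5.27 kPa.

ΔP ≈ 5.27 kPa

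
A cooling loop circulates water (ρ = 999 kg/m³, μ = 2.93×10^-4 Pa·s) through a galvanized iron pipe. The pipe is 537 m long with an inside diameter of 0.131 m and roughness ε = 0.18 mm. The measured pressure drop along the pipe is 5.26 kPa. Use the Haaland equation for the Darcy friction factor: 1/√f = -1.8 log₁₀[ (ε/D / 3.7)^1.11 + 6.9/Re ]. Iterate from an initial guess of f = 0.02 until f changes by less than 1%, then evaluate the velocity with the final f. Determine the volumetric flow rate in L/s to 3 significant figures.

Rearranging Darcy-Weisbach: V = √(2·ΔP·D/(f·L·ρ)). With ε/D = 0.00018/0.131 = 0.00137, iterate starting from f = 0.02:
  f = 0.02 → V = √(2·5260·0.131/(0.02·537·999)) = 0.3584 m/s; Re = ρVD/μ = 1.601e+05; f → 0.02253
  f = 0.02253 → V = 0.3377 m/s; Re = 1.508e+05; f → 0.0226
Converged (Δf/f < 1%). With the final f = 0.0226: V = √(2·5260·0.131/(0.0226·537·999)) = 0.3372 m/s.
Q = V·A = 0.3372·(π/4·0.131²) = 0.004544 m³/s = 4.54 L/s.

Q ≈ 4.54 L/s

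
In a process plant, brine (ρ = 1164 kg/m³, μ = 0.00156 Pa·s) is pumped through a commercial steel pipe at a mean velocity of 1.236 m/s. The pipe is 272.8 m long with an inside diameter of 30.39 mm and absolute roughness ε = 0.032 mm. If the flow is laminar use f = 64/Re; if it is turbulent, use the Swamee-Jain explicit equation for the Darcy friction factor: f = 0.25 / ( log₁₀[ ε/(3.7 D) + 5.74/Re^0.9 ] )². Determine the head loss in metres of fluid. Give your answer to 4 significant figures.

Reynolds number Re = ρVD/μ = 1164 · 1.236 · 0.03039 / 0.00156 = 2.803e+04.
Re > 4000 → turbulent. Relative roughness ε/D = 3.2e-05/0.03039 = 0.00105. Swamee-Jain: f = 0.25/(log₁₀[0.00105/3.7 + 5.74/2.803e+04^0.9])² = 0.25/(log₁₀[0.000285 + 0.00057])² = 0.25/(-3.068)² = 0.02656.
Darcy-Weisbach: ΔP = f(L/D)(ρV²/2) = 0.02656·(272.8/0.03039)·(1164·1.236²/2) = 0.02656·8977·889.1 = 2.12e+05 Pa.
Head loss h_f = ΔP/(ρg) = 2.12e+05/(1164·9.81) = 18.56 m.

h_f ≈ 18.56 m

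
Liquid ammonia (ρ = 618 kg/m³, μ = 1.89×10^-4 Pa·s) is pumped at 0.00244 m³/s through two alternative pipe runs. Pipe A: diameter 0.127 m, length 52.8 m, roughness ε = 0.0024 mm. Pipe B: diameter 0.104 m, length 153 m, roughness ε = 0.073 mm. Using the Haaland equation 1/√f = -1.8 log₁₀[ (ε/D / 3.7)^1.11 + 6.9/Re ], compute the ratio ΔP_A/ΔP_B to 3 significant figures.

ΔP_A/ΔP_B ≈ 0.114

Pipe A: V = Q/A = 0.00244/0.01267 = 0.1926 m/s; Re = 7.999e+04; ε/D = 1.89e-05; Haaland → f = 0.01875; ΔP_A = f(L/D)(ρV²/2) = 89.35 Pa.
Pipe B: V = Q/A = 0.00244/0.008495 = 0.2872 m/s; Re = 9.768e+04; ε/D = 0.000702; Haaland → f = 0.02093; ΔP_B = f(L/D)(ρV²/2) = 785 Pa.
ΔP_A/ΔP_B = 89.35/785 = 0.114.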